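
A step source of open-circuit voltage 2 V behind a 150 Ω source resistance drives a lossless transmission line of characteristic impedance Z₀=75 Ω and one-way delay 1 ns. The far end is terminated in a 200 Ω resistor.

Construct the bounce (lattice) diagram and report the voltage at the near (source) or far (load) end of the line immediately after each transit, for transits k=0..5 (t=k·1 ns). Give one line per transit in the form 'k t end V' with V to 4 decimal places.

0 0 source 0.6667
1 1 load 0.9697
2 2 source 1.0707
3 3 load 1.1166
4 4 source 1.1319
5 5 load 1.1389

Γ_L=0.454545, Γ_S=0.333333; launch V₁=2·75/225=0.666667
k=0 src: V=0.6667
k=1 load: inc=0.666667, refl=0.666667·0.454545=0.3030; V=0.000000+0.666667+0.303030=0.9697
k=2 src: inc=0.303030, refl=0.303030·0.333333=0.1010; V=0.666667+0.303030+0.101010=1.0707
k=3 load: inc=0.101010, refl=0.101010·0.454545=0.0459; V=0.969697+0.101010+0.045914=1.1166
k=4 src: inc=0.045914, refl=0.045914·0.333333=0.0153; V=1.070707+0.045914+0.015305=1.1319
k=5 load: inc=0.015305, refl=0.015305·0.454545=0.0070; V=1.116621+0.015305+0.006957=1.1389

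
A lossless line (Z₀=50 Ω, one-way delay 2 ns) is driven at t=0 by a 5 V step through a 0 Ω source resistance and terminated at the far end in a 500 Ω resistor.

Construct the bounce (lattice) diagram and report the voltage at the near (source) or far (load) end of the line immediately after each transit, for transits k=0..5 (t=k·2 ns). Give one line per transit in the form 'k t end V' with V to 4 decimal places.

Γ_L=0.818182, Γ_S=-1.000000; launch V₁=5·50/50=5.000000
k=0 src: V=5.0000
k=1 load: inc=5.000000, refl=5.000000·0.818182=4.0909; V=0.000000+5.000000+4.090909=9.0909
k=2 src: inc=4.090909, refl=4.090909·-1.000000=-4.0909; V=5.000000+4.090909+-4.090909=5.0000
k=3 load: inc=-4.090909, refl=-4.090909·0.818182=-3.3471; V=9.090909+-4.090909+-3.347107=1.6529
k=4 src: inc=-3.347107, refl=-3.347107·-1.000000=3.3471; V=5.000000+-3.347107+3.347107=5.0000
k=5 load: inc=3.347107, refl=3.347107·0.818182=2.7385; V=1.652893+3.347107+2.738542=7.7385

0 0 source 5.0000
1 2 load 9.0909
2 4 source 5.0000
3 6 load 1.6529
4 8 source 5.0000
5 10 load 7.7385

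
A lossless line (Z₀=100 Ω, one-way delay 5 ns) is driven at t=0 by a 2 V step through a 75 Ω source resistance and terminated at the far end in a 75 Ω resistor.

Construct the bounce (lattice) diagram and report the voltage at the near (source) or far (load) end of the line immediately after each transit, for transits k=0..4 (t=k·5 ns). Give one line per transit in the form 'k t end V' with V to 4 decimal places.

0 0 source 1.1429
1 5 load 0.9796
2 10 source 1.0029
3 15 load 0.9996
4 20 source 1.0001

Γ_L=-0.142857, Γ_S=-0.142857; launch V₁=2·100/175=1.142857
k=0 src: V=1.1429
k=1 load: inc=1.142857, refl=1.142857·-0.142857=-0.1633; V=0.000000+1.142857+-0.163265=0.9796
k=2 src: inc=-0.163265, refl=-0.163265·-0.142857=0.0233; V=1.142857+-0.163265+0.023324=1.0029
k=3 load: inc=0.023324, refl=0.023324·-0.142857=-0.0033; V=0.979592+0.023324+-0.003332=0.9996
k=4 src: inc=-0.003332, refl=-0.003332·-0.142857=0.0005; V=1.002915+-0.003332+0.000476=1.0001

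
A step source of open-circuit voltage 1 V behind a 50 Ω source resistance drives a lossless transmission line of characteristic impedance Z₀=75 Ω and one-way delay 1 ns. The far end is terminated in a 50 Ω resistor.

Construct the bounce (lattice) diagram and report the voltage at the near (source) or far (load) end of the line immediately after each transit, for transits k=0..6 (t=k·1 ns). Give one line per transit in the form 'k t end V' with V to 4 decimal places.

Γ_L=-0.200000, Γ_S=-0.200000; launch V₁=1·75/125=0.600000
k=0 src: V=0.6000
k=1 load: inc=0.600000, refl=0.600000·-0.200000=-0.1200; V=0.000000+0.600000+-0.120000=0.4800
k=2 src: inc=-0.120000, refl=-0.120000·-0.200000=0.0240; V=0.600000+-0.120000+0.024000=0.5040
k=3 load: inc=0.024000, refl=0.024000·-0.200000=-0.0048; V=0.480000+0.024000+-0.004800=0.4992
k=4 src: inc=-0.004800, refl=-0.004800·-0.200000=0.0010; V=0.504000+-0.004800+0.000960=0.5002
k=5 load: inc=0.000960, refl=0.000960·-0.200000=-0.0002; V=0.499200+0.000960+-0.000192=0.5000
k=6 src: inc=-0.000192, refl=-0.000192·-0.200000=0.0000; V=0.500160+-0.000192+0.000038=0.5000

0 0 source 0.6000
1 1 load 0.4800
2 2 source 0.5040
3 3 load 0.4992
4 4 source 0.5002
5 5 load 0.5000
6 6 source 0.5000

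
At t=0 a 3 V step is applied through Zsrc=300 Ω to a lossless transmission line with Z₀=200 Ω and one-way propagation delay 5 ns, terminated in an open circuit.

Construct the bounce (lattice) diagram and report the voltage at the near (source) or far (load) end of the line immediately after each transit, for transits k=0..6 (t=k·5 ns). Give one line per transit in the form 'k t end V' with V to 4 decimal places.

0 0 source 1.2000
1 5 load 2.4000
2 10 source 2.6400
3 15 load 2.8800
4 20 source 2.9280
5 25 load 2.9760
6 30 source 2.9856

Γ_L=1.000000, Γ_S=0.200000; launch V₁=3·200/500=1.200000
k=0 src: V=1.2000
k=1 load: inc=1.200000, refl=1.200000·1.000000=1.2000; V=0.000000+1.200000+1.200000=2.4000
k=2 src: inc=1.200000, refl=1.200000·0.200000=0.2400; V=1.200000+1.200000+0.240000=2.6400
k=3 load: inc=0.240000, refl=0.240000·1.000000=0.2400; V=2.400000+0.240000+0.240000=2.8800
k=4 src: inc=0.240000, refl=0.240000·0.200000=0.0480; V=2.640000+0.240000+0.048000=2.9280
k=5 load: inc=0.048000, refl=0.048000·1.000000=0.0480; V=2.880000+0.048000+0.048000=2.9760
k=6 src: inc=0.048000, refl=0.048000·0.200000=0.0096; V=2.928000+0.048000+0.009600=2.9856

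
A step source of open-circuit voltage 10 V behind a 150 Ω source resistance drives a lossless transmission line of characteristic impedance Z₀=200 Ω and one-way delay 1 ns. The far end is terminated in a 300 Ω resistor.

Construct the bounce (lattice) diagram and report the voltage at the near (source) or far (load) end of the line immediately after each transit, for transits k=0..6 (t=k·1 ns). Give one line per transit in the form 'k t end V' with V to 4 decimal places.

0 0 source 5.7143
1 1 load 6.8571
2 2 source 6.6939
3 3 load 6.6612
4 4 source 6.6659
5 5 load 6.6668
6 6 source 6.6667

Γ_L=0.200000, Γ_S=-0.142857; launch V₁=10·200/350=5.714286
k=0 src: V=5.7143
k=1 load: inc=5.714286, refl=5.714286·0.200000=1.1429; V=0.000000+5.714286+1.142857=6.8571
k=2 src: inc=1.142857, refl=1.142857·-0.142857=-0.1633; V=5.714286+1.142857+-0.163265=6.6939
k=3 load: inc=-0.163265, refl=-0.163265·0.200000=-0.0327; V=6.857143+-0.163265+-0.032653=6.6612
k=4 src: inc=-0.032653, refl=-0.032653·-0.142857=0.0047; V=6.693878+-0.032653+0.004665=6.6659
k=5 load: inc=0.004665, refl=0.004665·0.200000=0.0009; V=6.661224+0.004665+0.000933=6.6668
k=6 src: inc=0.000933, refl=0.000933·-0.142857=-0.0001; V=6.665889+0.000933+-0.000133=6.6667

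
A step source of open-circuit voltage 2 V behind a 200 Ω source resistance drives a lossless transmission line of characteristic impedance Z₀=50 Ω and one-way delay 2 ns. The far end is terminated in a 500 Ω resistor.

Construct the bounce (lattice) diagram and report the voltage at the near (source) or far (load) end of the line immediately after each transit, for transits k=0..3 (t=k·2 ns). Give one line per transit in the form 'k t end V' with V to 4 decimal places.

Γ_L=0.818182, Γ_S=0.600000; launch V₁=2·50/250=0.400000
k=0 src: V=0.4000
k=1 load: inc=0.400000, refl=0.400000·0.818182=0.3273; V=0.000000+0.400000+0.327273=0.7273
k=2 src: inc=0.327273, refl=0.327273·0.600000=0.1964; V=0.400000+0.327273+0.196364=0.9236
k=3 load: inc=0.196364, refl=0.196364·0.818182=0.1607; V=0.727273+0.196364+0.160661=1.0843

0 0 source 0.4000
1 2 load 0.7273
2 4 source 0.9236
3 6 load 1.0843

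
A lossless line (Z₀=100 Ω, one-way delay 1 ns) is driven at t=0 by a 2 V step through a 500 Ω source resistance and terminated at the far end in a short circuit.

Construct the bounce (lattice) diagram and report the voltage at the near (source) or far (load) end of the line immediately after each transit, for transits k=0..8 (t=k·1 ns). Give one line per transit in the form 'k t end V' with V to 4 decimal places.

Γ_L=-1.000000, Γ_S=0.666667; launch V₁=2·100/600=0.333333
k=0 src: V=0.3333
k=1 load: inc=0.333333, refl=0.333333·-1.000000=-0.3333; V=0.000000+0.333333+-0.333333=0.0000
k=2 src: inc=-0.333333, refl=-0.333333·0.666667=-0.2222; V=0.333333+-0.333333+-0.222222=-0.2222
k=3 load: inc=-0.222222, refl=-0.222222·-1.000000=0.2222; V=0.000000+-0.222222+0.222222=0.0000
k=4 src: inc=0.222222, refl=0.222222·0.666667=0.1481; V=-0.222222+0.222222+0.148148=0.1481
k=5 load: inc=0.148148, refl=0.148148·-1.000000=-0.1481; V=0.000000+0.148148+-0.148148=0.0000
k=6 src: inc=-0.148148, refl=-0.148148·0.666667=-0.0988; V=0.148148+-0.148148+-0.098765=-0.0988
k=7 load: inc=-0.098765, refl=-0.098765·-1.000000=0.0988; V=0.000000+-0.098765+0.098765=0.0000
k=8 src: inc=0.098765, refl=0.098765·0.666667=0.0658; V=-0.098765+0.098765+0.065844=0.0658

0 0 source 0.3333
1 1 load 0.0000
2 2 source -0.2222
3 3 load 0.0000
4 4 source 0.1481
5 5 load 0.0000
6 6 source -0.0988
7 7 load 0.0000
8 8 source 0.0658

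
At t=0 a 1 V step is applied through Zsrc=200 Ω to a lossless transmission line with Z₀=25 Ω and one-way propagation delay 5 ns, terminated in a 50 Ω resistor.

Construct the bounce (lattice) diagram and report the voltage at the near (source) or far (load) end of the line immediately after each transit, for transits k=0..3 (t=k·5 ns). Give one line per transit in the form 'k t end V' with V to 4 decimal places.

Γ_L=0.333333, Γ_S=0.777778; launch V₁=1·25/225=0.111111
k=0 src: V=0.1111
k=1 load: inc=0.111111, refl=0.111111·0.333333=0.0370; V=0.000000+0.111111+0.037037=0.1481
k=2 src: inc=0.037037, refl=0.037037·0.777778=0.0288; V=0.111111+0.037037+0.028807=0.1770
k=3 load: inc=0.028807, refl=0.028807·0.333333=0.0096; V=0.148148+0.028807+0.009602=0.1866

0 0 source 0.1111
1 5 load 0.1481
2 10 source 0.1770
3 15 load 0.1866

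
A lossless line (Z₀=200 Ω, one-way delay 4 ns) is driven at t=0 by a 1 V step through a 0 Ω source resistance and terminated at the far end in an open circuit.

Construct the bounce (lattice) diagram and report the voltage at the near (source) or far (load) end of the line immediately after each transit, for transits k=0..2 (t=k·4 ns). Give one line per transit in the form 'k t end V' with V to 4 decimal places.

0 0 source 1.0000
1 4 load 2.0000
2 8 source 1.0000

Γ_L=1.000000, Γ_S=-1.000000; launch V₁=1·200/200=1.000000
k=0 src: V=1.0000
k=1 load: inc=1.000000, refl=1.000000·1.000000=1.0000; V=0.000000+1.000000+1.000000=2.0000
k=2 src: inc=1.000000, refl=1.000000·-1.000000=-1.0000; V=1.000000+1.000000+-1.000000=1.0000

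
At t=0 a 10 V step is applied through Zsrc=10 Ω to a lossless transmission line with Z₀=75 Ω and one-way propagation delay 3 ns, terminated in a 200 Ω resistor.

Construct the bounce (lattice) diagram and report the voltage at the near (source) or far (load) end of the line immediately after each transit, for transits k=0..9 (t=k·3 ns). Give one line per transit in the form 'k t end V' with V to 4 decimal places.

Γ_L=0.454545, Γ_S=-0.764706; launch V₁=10·75/85=8.823529
k=0 src: V=8.8235
k=1 load: inc=8.823529, refl=8.823529·0.454545=4.0107; V=0.000000+8.823529+4.010695=12.8342
k=2 src: inc=4.010695, refl=4.010695·-0.764706=-3.0670; V=8.823529+4.010695+-3.067002=9.7672
k=3 load: inc=-3.067002, refl=-3.067002·0.454545=-1.3941; V=12.834225+-3.067002+-1.394092=8.3731
k=4 src: inc=-1.394092, refl=-1.394092·-0.764706=1.0661; V=9.767222+-1.394092+1.066070=9.4392
k=5 load: inc=1.066070, refl=1.066070·0.454545=0.4846; V=8.373130+1.066070+0.484577=9.9238
k=6 src: inc=0.484577, refl=0.484577·-0.764706=-0.3706; V=9.439201+0.484577+-0.370559=9.5532
k=7 load: inc=-0.370559, refl=-0.370559·0.454545=-0.1684; V=9.923778+-0.370559+-0.168436=9.3848
k=8 src: inc=-0.168436, refl=-0.168436·-0.764706=0.1288; V=9.553219+-0.168436+0.128804=9.5136
k=9 load: inc=0.128804, refl=0.128804·0.454545=0.0585; V=9.384783+0.128804+0.058547=9.5721

0 0 source 8.8235
1 3 load 12.8342
2 6 source 9.7672
3 9 load 8.3731
4 12 source 9.4392
5 15 load 9.9238
6 18 source 9.5532
7 21 load 9.3848
8 24 source 9.5136
9 27 load 9.5721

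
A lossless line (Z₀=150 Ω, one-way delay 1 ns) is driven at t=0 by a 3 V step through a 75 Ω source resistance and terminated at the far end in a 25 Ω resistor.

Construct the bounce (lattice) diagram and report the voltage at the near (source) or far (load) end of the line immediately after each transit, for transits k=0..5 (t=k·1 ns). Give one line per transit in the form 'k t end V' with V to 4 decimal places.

Γ_L=-0.714286, Γ_S=-0.333333; launch V₁=3·150/225=2.000000
k=0 src: V=2.0000
k=1 load: inc=2.000000, refl=2.000000·-0.714286=-1.4286; V=0.000000+2.000000+-1.428571=0.5714
k=2 src: inc=-1.428571, refl=-1.428571·-0.333333=0.4762; V=2.000000+-1.428571+0.476190=1.0476
k=3 load: inc=0.476190, refl=0.476190·-0.714286=-0.3401; V=0.571429+0.476190+-0.340136=0.7075
k=4 src: inc=-0.340136, refl=-0.340136·-0.333333=0.1134; V=1.047619+-0.340136+0.113379=0.8209
k=5 load: inc=0.113379, refl=0.113379·-0.714286=-0.0810; V=0.707483+0.113379+-0.080985=0.7399

0 0 source 2.0000
1 1 load 0.5714
2 2 source 1.0476
3 3 load 0.7075
4 4 source 0.8209
5 5 load 0.7399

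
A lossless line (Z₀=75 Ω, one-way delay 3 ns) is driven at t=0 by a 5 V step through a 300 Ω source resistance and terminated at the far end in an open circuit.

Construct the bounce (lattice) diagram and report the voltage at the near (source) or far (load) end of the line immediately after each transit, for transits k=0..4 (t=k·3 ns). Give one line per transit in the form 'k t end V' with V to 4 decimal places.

0 0 source 1.0000
1 3 load 2.0000
2 6 source 2.6000
3 9 load 3.2000
4 12 source 3.5600

Γ_L=1.000000, Γ_S=0.600000; launch V₁=5·75/375=1.000000
k=0 src: V=1.0000
k=1 load: inc=1.000000, refl=1.000000·1.000000=1.0000; V=0.000000+1.000000+1.000000=2.0000
k=2 src: inc=1.000000, refl=1.000000·0.600000=0.6000; V=1.000000+1.000000+0.600000=2.6000
k=3 load: inc=0.600000, refl=0.600000·1.000000=0.6000; V=2.000000+0.600000+0.600000=3.2000
k=4 src: inc=0.600000, refl=0.600000·0.600000=0.3600; V=2.600000+0.600000+0.360000=3.5600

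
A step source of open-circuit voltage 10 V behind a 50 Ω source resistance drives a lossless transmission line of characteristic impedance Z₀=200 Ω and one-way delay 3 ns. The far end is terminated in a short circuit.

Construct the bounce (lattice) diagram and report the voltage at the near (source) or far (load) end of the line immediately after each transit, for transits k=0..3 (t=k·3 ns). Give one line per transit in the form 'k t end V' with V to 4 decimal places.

Γ_L=-1.000000, Γ_S=-0.600000; launch V₁=10·200/250=8.000000
k=0 src: V=8.0000
k=1 load: inc=8.000000, refl=8.000000·-1.000000=-8.0000; V=0.000000+8.000000+-8.000000=0.0000
k=2 src: inc=-8.000000, refl=-8.000000·-0.600000=4.8000; V=8.000000+-8.000000+4.800000=4.8000
k=3 load: inc=4.800000, refl=4.800000·-1.000000=-4.8000; V=0.000000+4.800000+-4.800000=0.0000

0 0 source 8.0000
1 3 load 0.0000
2 6 source 4.8000
3 9 load 0.0000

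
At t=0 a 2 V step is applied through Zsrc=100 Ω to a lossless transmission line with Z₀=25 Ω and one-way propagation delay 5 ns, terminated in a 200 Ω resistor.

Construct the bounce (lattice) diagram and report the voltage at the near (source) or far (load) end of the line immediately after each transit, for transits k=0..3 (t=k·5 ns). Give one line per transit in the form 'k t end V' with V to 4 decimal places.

Γ_L=0.777778, Γ_S=0.600000; launch V₁=2·25/125=0.400000
k=0 src: V=0.4000
k=1 load: inc=0.400000, refl=0.400000·0.777778=0.3111; V=0.000000+0.400000+0.311111=0.7111
k=2 src: inc=0.311111, refl=0.311111·0.600000=0.1867; V=0.400000+0.311111+0.186667=0.8978
k=3 load: inc=0.186667, refl=0.186667·0.777778=0.1452; V=0.711111+0.186667+0.145185=1.0430

0 0 source 0.4000
1 5 load 0.7111
2 10 source 0.8978
3 15 load 1.0430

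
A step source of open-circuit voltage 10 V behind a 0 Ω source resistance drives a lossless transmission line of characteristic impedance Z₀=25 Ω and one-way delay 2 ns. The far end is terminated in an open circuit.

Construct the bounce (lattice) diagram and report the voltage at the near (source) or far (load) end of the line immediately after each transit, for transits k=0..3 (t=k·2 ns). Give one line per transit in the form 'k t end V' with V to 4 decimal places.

Γ_L=1.000000, Γ_S=-1.000000; launch V₁=10·25/25=10.000000
k=0 src: V=10.0000
k=1 load: inc=10.000000, refl=10.000000·1.000000=10.0000; V=0.000000+10.000000+10.000000=20.0000
k=2 src: inc=10.000000, refl=10.000000·-1.000000=-10.0000; V=10.000000+10.000000+-10.000000=10.0000
k=3 load: inc=-10.000000, refl=-10.000000·1.000000=-10.0000; V=20.000000+-10.000000+-10.000000=0.0000

0 0 source 10.0000
1 2 load 20.0000
2 4 source 10.0000
3 6 load 0.0000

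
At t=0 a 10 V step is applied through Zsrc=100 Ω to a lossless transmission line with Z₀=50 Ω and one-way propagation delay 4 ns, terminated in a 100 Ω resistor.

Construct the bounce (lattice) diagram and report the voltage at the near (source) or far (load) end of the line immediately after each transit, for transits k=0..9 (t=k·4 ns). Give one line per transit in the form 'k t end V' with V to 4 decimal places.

0 0 source 3.3333
1 4 load 4.4444
2 8 source 4.8148
3 12 load 4.9383
4 16 source 4.9794
5 20 load 4.9931
6 24 source 4.9977
7 28 load 4.9992
8 32 source 4.9997
9 36 load 4.9999

Γ_L=0.333333, Γ_S=0.333333; launch V₁=10·50/150=3.333333
k=0 src: V=3.3333
k=1 load: inc=3.333333, refl=3.333333·0.333333=1.1111; V=0.000000+3.333333+1.111111=4.4444
k=2 src: inc=1.111111, refl=1.111111·0.333333=0.3704; V=3.333333+1.111111+0.370370=4.8148
k=3 load: inc=0.370370, refl=0.370370·0.333333=0.1235; V=4.444444+0.370370+0.123457=4.9383
k=4 src: inc=0.123457, refl=0.123457·0.333333=0.0412; V=4.814815+0.123457+0.041152=4.9794
k=5 load: inc=0.041152, refl=0.041152·0.333333=0.0137; V=4.938272+0.041152+0.013717=4.9931
k=6 src: inc=0.013717, refl=0.013717·0.333333=0.0046; V=4.979424+0.013717+0.004572=4.9977
k=7 load: inc=0.004572, refl=0.004572·0.333333=0.0015; V=4.993141+0.004572+0.001524=4.9992
k=8 src: inc=0.001524, refl=0.001524·0.333333=0.0005; V=4.997714+0.001524+0.000508=4.9997
k=9 load: inc=0.000508, refl=0.000508·0.333333=0.0002; V=4.999238+0.000508+0.000169=4.9999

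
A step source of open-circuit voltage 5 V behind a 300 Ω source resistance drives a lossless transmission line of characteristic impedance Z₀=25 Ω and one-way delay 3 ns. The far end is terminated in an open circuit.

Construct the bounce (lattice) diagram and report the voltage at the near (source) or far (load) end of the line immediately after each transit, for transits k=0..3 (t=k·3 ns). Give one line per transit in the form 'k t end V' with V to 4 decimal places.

0 0 source 0.3846
1 3 load 0.7692
2 6 source 1.0947
3 9 load 1.4201

Γ_L=1.000000, Γ_S=0.846154; launch V₁=5·25/325=0.384615
k=0 src: V=0.3846
k=1 load: inc=0.384615, refl=0.384615·1.000000=0.3846; V=0.000000+0.384615+0.384615=0.7692
k=2 src: inc=0.384615, refl=0.384615·0.846154=0.3254; V=0.384615+0.384615+0.325444=1.0947
k=3 load: inc=0.325444, refl=0.325444·1.000000=0.3254; V=0.769231+0.325444+0.325444=1.4201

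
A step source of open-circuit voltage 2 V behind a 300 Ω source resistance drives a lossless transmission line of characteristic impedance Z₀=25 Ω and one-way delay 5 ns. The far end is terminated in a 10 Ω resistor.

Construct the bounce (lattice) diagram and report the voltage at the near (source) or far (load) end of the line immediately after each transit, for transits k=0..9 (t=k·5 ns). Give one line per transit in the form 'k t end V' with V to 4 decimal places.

Γ_L=-0.428571, Γ_S=0.846154; launch V₁=2·25/325=0.153846
k=0 src: V=0.1538
k=1 load: inc=0.153846, refl=0.153846·-0.428571=-0.0659; V=0.000000+0.153846+-0.065934=0.0879
k=2 src: inc=-0.065934, refl=-0.065934·0.846154=-0.0558; V=0.153846+-0.065934+-0.055790=0.0321
k=3 load: inc=-0.055790, refl=-0.055790·-0.428571=0.0239; V=0.087912+-0.055790+0.023910=0.0560
k=4 src: inc=0.023910, refl=0.023910·0.846154=0.0202; V=0.032122+0.023910+0.020232=0.0763
k=5 load: inc=0.020232, refl=0.020232·-0.428571=-0.0087; V=0.056032+0.020232+-0.008671=0.0676
k=6 src: inc=-0.008671, refl=-0.008671·0.846154=-0.0073; V=0.076264+-0.008671+-0.007337=0.0603
k=7 load: inc=-0.007337, refl=-0.007337·-0.428571=0.0031; V=0.067593+-0.007337+0.003144=0.0634
k=8 src: inc=0.003144, refl=0.003144·0.846154=0.0027; V=0.060256+0.003144+0.002661=0.0661
k=9 load: inc=0.002661, refl=0.002661·-0.428571=-0.0011; V=0.063400+0.002661+-0.001140=0.0649

0 0 source 0.1538
1 5 load 0.0879
2 10 source 0.0321
3 15 load 0.0560
4 20 source 0.0763
5 25 load 0.0676
6 30 source 0.0603
7 35 load 0.0634
8 40 source 0.0661
9 45 load 0.0649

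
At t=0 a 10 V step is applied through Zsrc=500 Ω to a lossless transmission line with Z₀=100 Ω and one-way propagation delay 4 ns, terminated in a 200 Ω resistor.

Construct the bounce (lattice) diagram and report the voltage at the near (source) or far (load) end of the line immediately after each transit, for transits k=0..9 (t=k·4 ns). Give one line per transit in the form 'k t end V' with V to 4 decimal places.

Γ_L=0.333333, Γ_S=0.666667; launch V₁=10·100/600=1.666667
k=0 src: V=1.6667
k=1 load: inc=1.666667, refl=1.666667·0.333333=0.5556; V=0.000000+1.666667+0.555556=2.2222
k=2 src: inc=0.555556, refl=0.555556·0.666667=0.3704; V=1.666667+0.555556+0.370370=2.5926
k=3 load: inc=0.370370, refl=0.370370·0.333333=0.1235; V=2.222222+0.370370+0.123457=2.7160
k=4 src: inc=0.123457, refl=0.123457·0.666667=0.0823; V=2.592593+0.123457+0.082305=2.7984
k=5 load: inc=0.082305, refl=0.082305·0.333333=0.0274; V=2.716049+0.082305+0.027435=2.8258
k=6 src: inc=0.027435, refl=0.027435·0.666667=0.0183; V=2.798354+0.027435+0.018290=2.8441
k=7 load: inc=0.018290, refl=0.018290·0.333333=0.0061; V=2.825789+0.018290+0.006097=2.8502
k=8 src: inc=0.006097, refl=0.006097·0.666667=0.0041; V=2.844079+0.006097+0.004064=2.8542
k=9 load: inc=0.004064, refl=0.004064·0.333333=0.0014; V=2.850175+0.004064+0.001355=2.8556

0 0 source 1.6667
1 4 load 2.2222
2 8 source 2.5926
3 12 load 2.7160
4 16 source 2.7984
5 20 load 2.8258
6 24 source 2.8441
7 28 load 2.8502
8 32 source 2.8542
9 36 load 2.8556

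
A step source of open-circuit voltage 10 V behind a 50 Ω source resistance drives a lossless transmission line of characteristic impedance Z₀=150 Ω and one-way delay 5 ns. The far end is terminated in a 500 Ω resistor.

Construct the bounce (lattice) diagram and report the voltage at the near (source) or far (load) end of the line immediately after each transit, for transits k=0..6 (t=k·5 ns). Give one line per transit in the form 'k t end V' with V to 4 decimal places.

0 0 source 7.5000
1 5 load 11.5385
2 10 source 9.5192
3 15 load 8.4320
4 20 source 8.9756
5 25 load 9.2683
6 30 source 9.1220

Γ_L=0.538462, Γ_S=-0.500000; launch V₁=10·150/200=7.500000
k=0 src: V=7.5000
k=1 load: inc=7.500000, refl=7.500000·0.538462=4.0385; V=0.000000+7.500000+4.038462=11.5385
k=2 src: inc=4.038462, refl=4.038462·-0.500000=-2.0192; V=7.500000+4.038462+-2.019231=9.5192
k=3 load: inc=-2.019231, refl=-2.019231·0.538462=-1.0873; V=11.538462+-2.019231+-1.087278=8.4320
k=4 src: inc=-1.087278, refl=-1.087278·-0.500000=0.5436; V=9.519231+-1.087278+0.543639=8.9756
k=5 load: inc=0.543639, refl=0.543639·0.538462=0.2927; V=8.431953+0.543639+0.292729=9.2683
k=6 src: inc=0.292729, refl=0.292729·-0.500000=-0.1464; V=8.975592+0.292729+-0.146364=9.1220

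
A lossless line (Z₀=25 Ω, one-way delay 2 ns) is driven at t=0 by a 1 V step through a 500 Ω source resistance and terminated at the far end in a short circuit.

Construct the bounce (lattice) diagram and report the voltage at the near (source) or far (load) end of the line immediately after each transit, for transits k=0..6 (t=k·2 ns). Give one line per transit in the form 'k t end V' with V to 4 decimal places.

0 0 source 0.0476
1 2 load 0.0000
2 4 source -0.0431
3 6 load 0.0000
4 8 source 0.0390
5 10 load 0.0000
6 12 source -0.0353

Γ_L=-1.000000, Γ_S=0.904762; launch V₁=1·25/525=0.047619
k=0 src: V=0.0476
k=1 load: inc=0.047619, refl=0.047619·-1.000000=-0.0476; V=0.000000+0.047619+-0.047619=0.0000
k=2 src: inc=-0.047619, refl=-0.047619·0.904762=-0.0431; V=0.047619+-0.047619+-0.043084=-0.0431
k=3 load: inc=-0.043084, refl=-0.043084·-1.000000=0.0431; V=0.000000+-0.043084+0.043084=0.0000
k=4 src: inc=0.043084, refl=0.043084·0.904762=0.0390; V=-0.043084+0.043084+0.038981=0.0390
k=5 load: inc=0.038981, refl=0.038981·-1.000000=-0.0390; V=0.000000+0.038981+-0.038981=0.0000
k=6 src: inc=-0.038981, refl=-0.038981·0.904762=-0.0353; V=0.038981+-0.038981+-0.035268=-0.0353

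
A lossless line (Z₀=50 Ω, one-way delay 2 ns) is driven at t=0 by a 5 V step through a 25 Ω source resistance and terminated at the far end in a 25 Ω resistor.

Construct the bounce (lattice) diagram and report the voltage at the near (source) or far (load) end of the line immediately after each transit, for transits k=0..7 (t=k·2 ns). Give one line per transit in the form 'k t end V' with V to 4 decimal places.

0 0 source 3.3333
1 2 load 2.2222
2 4 source 2.5926
3 6 load 2.4691
4 8 source 2.5103
5 10 load 2.4966
6 12 source 2.5011
7 14 load 2.4996

Γ_L=-0.333333, Γ_S=-0.333333; launch V₁=5·50/75=3.333333
k=0 src: V=3.3333
k=1 load: inc=3.333333, refl=3.333333·-0.333333=-1.1111; V=0.000000+3.333333+-1.111111=2.2222
k=2 src: inc=-1.111111, refl=-1.111111·-0.333333=0.3704; V=3.333333+-1.111111+0.370370=2.5926
k=3 load: inc=0.370370, refl=0.370370·-0.333333=-0.1235; V=2.222222+0.370370+-0.123457=2.4691
k=4 src: inc=-0.123457, refl=-0.123457·-0.333333=0.0412; V=2.592593+-0.123457+0.041152=2.5103
k=5 load: inc=0.041152, refl=0.041152·-0.333333=-0.0137; V=2.469136+0.041152+-0.013717=2.4966
k=6 src: inc=-0.013717, refl=-0.013717·-0.333333=0.0046; V=2.510288+-0.013717+0.004572=2.5011
k=7 load: inc=0.004572, refl=0.004572·-0.333333=-0.0015; V=2.496571+0.004572+-0.001524=2.4996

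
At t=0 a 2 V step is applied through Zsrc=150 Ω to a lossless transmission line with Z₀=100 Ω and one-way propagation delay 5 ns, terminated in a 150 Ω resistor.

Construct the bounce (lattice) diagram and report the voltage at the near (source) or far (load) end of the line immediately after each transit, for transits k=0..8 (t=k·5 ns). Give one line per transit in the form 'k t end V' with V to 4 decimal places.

Γ_L=0.200000, Γ_S=0.200000; launch V₁=2·100/250=0.800000
k=0 src: V=0.8000
k=1 load: inc=0.800000, refl=0.800000·0.200000=0.1600; V=0.000000+0.800000+0.160000=0.9600
k=2 src: inc=0.160000, refl=0.160000·0.200000=0.0320; V=0.800000+0.160000+0.032000=0.9920
k=3 load: inc=0.032000, refl=0.032000·0.200000=0.0064; V=0.960000+0.032000+0.006400=0.9984
k=4 src: inc=0.006400, refl=0.006400·0.200000=0.0013; V=0.992000+0.006400+0.001280=0.9997
k=5 load: inc=0.001280, refl=0.001280·0.200000=0.0003; V=0.998400+0.001280+0.000256=0.9999
k=6 src: inc=0.000256, refl=0.000256·0.200000=0.0001; V=0.999680+0.000256+0.000051=1.0000
k=7 load: inc=0.000051, refl=0.000051·0.200000=0.0000; V=0.999936+0.000051+0.000010=1.0000
k=8 src: inc=0.000010, refl=0.000010·0.200000=0.0000; V=0.999987+0.000010+0.000002=1.0000

0 0 source 0.8000
1 5 load 0.9600
2 10 source 0.9920
3 15 load 0.9984
4 20 source 0.9997
5 25 load 0.9999
6 30 source 1.0000
7 35 load 1.0000
8 40 source 1.0000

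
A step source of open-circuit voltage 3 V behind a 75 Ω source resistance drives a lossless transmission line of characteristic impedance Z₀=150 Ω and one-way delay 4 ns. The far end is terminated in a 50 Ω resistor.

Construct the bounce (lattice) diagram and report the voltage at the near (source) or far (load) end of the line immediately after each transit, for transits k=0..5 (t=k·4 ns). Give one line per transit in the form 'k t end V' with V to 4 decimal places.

Γ_L=-0.500000, Γ_S=-0.333333; launch V₁=3·150/225=2.000000
k=0 src: V=2.0000
k=1 load: inc=2.000000, refl=2.000000·-0.500000=-1.0000; V=0.000000+2.000000+-1.000000=1.0000
k=2 src: inc=-1.000000, refl=-1.000000·-0.333333=0.3333; V=2.000000+-1.000000+0.333333=1.3333
k=3 load: inc=0.333333, refl=0.333333·-0.500000=-0.1667; V=1.000000+0.333333+-0.166667=1.1667
k=4 src: inc=-0.166667, refl=-0.166667·-0.333333=0.0556; V=1.333333+-0.166667+0.055556=1.2222
k=5 load: inc=0.055556, refl=0.055556·-0.500000=-0.0278; V=1.166667+0.055556+-0.027778=1.1944

0 0 source 2.0000
1 4 load 1.0000
2 8 source 1.3333
3 12 load 1.1667
4 16 source 1.2222
5 20 load 1.1944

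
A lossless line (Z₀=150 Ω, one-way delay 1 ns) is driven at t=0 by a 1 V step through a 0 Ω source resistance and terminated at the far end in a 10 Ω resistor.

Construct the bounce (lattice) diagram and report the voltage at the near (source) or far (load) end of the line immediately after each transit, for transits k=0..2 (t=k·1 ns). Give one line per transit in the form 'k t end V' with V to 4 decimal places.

0 0 source 1.0000
1 1 load 0.1250
2 2 source 1.0000

Γ_L=-0.875000, Γ_S=-1.000000; launch V₁=1·150/150=1.000000
k=0 src: V=1.0000
k=1 load: inc=1.000000, refl=1.000000·-0.875000=-0.8750; V=0.000000+1.000000+-0.875000=0.1250
k=2 src: inc=-0.875000, refl=-0.875000·-1.000000=0.8750; V=1.000000+-0.875000+0.875000=1.0000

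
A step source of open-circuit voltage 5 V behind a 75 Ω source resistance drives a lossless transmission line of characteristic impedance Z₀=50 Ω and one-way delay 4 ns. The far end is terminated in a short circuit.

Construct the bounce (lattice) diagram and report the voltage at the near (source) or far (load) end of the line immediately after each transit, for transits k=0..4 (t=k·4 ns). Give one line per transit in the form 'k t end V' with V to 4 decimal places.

0 0 source 2.0000
1 4 load 0.0000
2 8 source -0.4000
3 12 load 0.0000
4 16 source 0.0800

Γ_L=-1.000000, Γ_S=0.200000; launch V₁=5·50/125=2.000000
k=0 src: V=2.0000
k=1 load: inc=2.000000, refl=2.000000·-1.000000=-2.0000; V=0.000000+2.000000+-2.000000=0.0000
k=2 src: inc=-2.000000, refl=-2.000000·0.200000=-0.4000; V=2.000000+-2.000000+-0.400000=-0.4000
k=3 load: inc=-0.400000, refl=-0.400000·-1.000000=0.4000; V=0.000000+-0.400000+0.400000=0.0000
k=4 src: inc=0.400000, refl=0.400000·0.200000=0.0800; V=-0.400000+0.400000+0.080000=0.0800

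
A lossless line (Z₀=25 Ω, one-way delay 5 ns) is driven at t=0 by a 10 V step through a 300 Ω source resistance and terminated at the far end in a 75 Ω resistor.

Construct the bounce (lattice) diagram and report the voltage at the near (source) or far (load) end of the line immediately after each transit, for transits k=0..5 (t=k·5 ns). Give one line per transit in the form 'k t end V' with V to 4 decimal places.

0 0 source 0.7692
1 5 load 1.1538
2 10 source 1.4793
3 15 load 1.6420
4 20 source 1.7797
5 25 load 1.8485

Γ_L=0.500000, Γ_S=0.846154; launch V₁=10·25/325=0.769231
k=0 src: V=0.7692
k=1 load: inc=0.769231, refl=0.769231·0.500000=0.3846; V=0.000000+0.769231+0.384615=1.1538
k=2 src: inc=0.384615, refl=0.384615·0.846154=0.3254; V=0.769231+0.384615+0.325444=1.4793
k=3 load: inc=0.325444, refl=0.325444·0.500000=0.1627; V=1.153846+0.325444+0.162722=1.6420
k=4 src: inc=0.162722, refl=0.162722·0.846154=0.1377; V=1.479290+0.162722+0.137688=1.7797
k=5 load: inc=0.137688, refl=0.137688·0.500000=0.0688; V=1.642012+0.137688+0.068844=1.8485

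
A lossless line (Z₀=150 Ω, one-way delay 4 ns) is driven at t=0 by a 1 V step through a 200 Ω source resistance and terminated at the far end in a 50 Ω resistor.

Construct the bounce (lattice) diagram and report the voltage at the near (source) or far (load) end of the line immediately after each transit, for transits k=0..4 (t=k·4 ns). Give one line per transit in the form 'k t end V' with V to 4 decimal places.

Γ_L=-0.500000, Γ_S=0.142857; launch V₁=1·150/350=0.428571
k=0 src: V=0.4286
k=1 load: inc=0.428571, refl=0.428571·-0.500000=-0.2143; V=0.000000+0.428571+-0.214286=0.2143
k=2 src: inc=-0.214286, refl=-0.214286·0.142857=-0.0306; V=0.428571+-0.214286+-0.030612=0.1837
k=3 load: inc=-0.030612, refl=-0.030612·-0.500000=0.0153; V=0.214286+-0.030612+0.015306=0.1990
k=4 src: inc=0.015306, refl=0.015306·0.142857=0.0022; V=0.183673+0.015306+0.002187=0.2012

0 0 source 0.4286
1 4 load 0.2143
2 8 source 0.1837
3 12 load 0.1990
4 16 source 0.2012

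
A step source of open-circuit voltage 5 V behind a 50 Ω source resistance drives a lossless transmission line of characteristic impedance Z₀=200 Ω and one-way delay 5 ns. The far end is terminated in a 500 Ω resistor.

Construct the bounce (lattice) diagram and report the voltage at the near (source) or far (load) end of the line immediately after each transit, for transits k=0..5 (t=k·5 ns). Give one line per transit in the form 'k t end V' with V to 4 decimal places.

Γ_L=0.428571, Γ_S=-0.600000; launch V₁=5·200/250=4.000000
k=0 src: V=4.0000
k=1 load: inc=4.000000, refl=4.000000·0.428571=1.7143; V=0.000000+4.000000+1.714286=5.7143
k=2 src: inc=1.714286, refl=1.714286·-0.600000=-1.0286; V=4.000000+1.714286+-1.028571=4.6857
k=3 load: inc=-1.028571, refl=-1.028571·0.428571=-0.4408; V=5.714286+-1.028571+-0.440816=4.2449
k=4 src: inc=-0.440816, refl=-0.440816·-0.600000=0.2645; V=4.685714+-0.440816+0.264490=4.5094
k=5 load: inc=0.264490, refl=0.264490·0.428571=0.1134; V=4.244898+0.264490+0.113353=4.6227

0 0 source 4.0000
1 5 load 5.7143
2 10 source 4.6857
3 15 load 4.2449
4 20 source 4.5094
5 25 load 4.6227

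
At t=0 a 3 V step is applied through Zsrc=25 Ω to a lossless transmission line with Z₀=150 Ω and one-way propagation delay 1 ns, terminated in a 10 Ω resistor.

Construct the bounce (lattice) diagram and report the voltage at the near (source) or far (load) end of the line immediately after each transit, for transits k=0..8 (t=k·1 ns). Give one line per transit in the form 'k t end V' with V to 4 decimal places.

0 0 source 2.5714
1 1 load 0.3214
2 2 source 1.9286
3 3 load 0.5223
4 4 source 1.5268
5 5 load 0.6479
6 6 source 1.2757
7 7 load 0.7264
8 8 source 1.1187

Γ_L=-0.875000, Γ_S=-0.714286; launch V₁=3·150/175=2.571429
k=0 src: V=2.5714
k=1 load: inc=2.571429, refl=2.571429·-0.875000=-2.2500; V=0.000000+2.571429+-2.250000=0.3214
k=2 src: inc=-2.250000, refl=-2.250000·-0.714286=1.6071; V=2.571429+-2.250000+1.607143=1.9286
k=3 load: inc=1.607143, refl=1.607143·-0.875000=-1.4062; V=0.321429+1.607143+-1.406250=0.5223
k=4 src: inc=-1.406250, refl=-1.406250·-0.714286=1.0045; V=1.928571+-1.406250+1.004464=1.5268
k=5 load: inc=1.004464, refl=1.004464·-0.875000=-0.8789; V=0.522321+1.004464+-0.878906=0.6479
k=6 src: inc=-0.878906, refl=-0.878906·-0.714286=0.6278; V=1.526786+-0.878906+0.627790=1.2757
k=7 load: inc=0.627790, refl=0.627790·-0.875000=-0.5493; V=0.647879+0.627790+-0.549316=0.7264
k=8 src: inc=-0.549316, refl=-0.549316·-0.714286=0.3924; V=1.275670+-0.549316+0.392369=1.1187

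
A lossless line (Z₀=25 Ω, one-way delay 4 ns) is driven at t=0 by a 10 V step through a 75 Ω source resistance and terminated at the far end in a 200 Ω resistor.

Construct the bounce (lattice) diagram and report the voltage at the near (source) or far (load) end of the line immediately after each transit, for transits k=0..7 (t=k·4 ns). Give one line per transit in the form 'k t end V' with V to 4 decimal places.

Γ_L=0.777778, Γ_S=0.500000; launch V₁=10·25/100=2.500000
k=0 src: V=2.5000
k=1 load: inc=2.500000, refl=2.500000·0.777778=1.9444; V=0.000000+2.500000+1.944444=4.4444
k=2 src: inc=1.944444, refl=1.944444·0.500000=0.9722; V=2.500000+1.944444+0.972222=5.4167
k=3 load: inc=0.972222, refl=0.972222·0.777778=0.7562; V=4.444444+0.972222+0.756173=6.1728
k=4 src: inc=0.756173, refl=0.756173·0.500000=0.3781; V=5.416667+0.756173+0.378086=6.5509
k=5 load: inc=0.378086, refl=0.378086·0.777778=0.2941; V=6.172840+0.378086+0.294067=6.8450
k=6 src: inc=0.294067, refl=0.294067·0.500000=0.1470; V=6.550926+0.294067+0.147034=6.9920
k=7 load: inc=0.147034, refl=0.147034·0.777778=0.1144; V=6.844993+0.147034+0.114359=7.1064

0 0 source 2.5000
1 4 load 4.4444
2 8 source 5.4167
3 12 load 6.1728
4 16 source 6.5509
5 20 load 6.8450
6 24 source 6.9920
7 28 load 7.1064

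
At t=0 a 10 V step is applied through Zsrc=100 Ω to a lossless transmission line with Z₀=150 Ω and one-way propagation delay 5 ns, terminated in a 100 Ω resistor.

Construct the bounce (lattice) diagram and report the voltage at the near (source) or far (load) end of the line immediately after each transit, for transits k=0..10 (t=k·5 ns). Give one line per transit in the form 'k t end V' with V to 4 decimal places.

Γ_L=-0.200000, Γ_S=-0.200000; launch V₁=10·150/250=6.000000
k=0 src: V=6.0000
k=1 load: inc=6.000000, refl=6.000000·-0.200000=-1.2000; V=0.000000+6.000000+-1.200000=4.8000
k=2 src: inc=-1.200000, refl=-1.200000·-0.200000=0.2400; V=6.000000+-1.200000+0.240000=5.0400
k=3 load: inc=0.240000, refl=0.240000·-0.200000=-0.0480; V=4.800000+0.240000+-0.048000=4.9920
k=4 src: inc=-0.048000, refl=-0.048000·-0.200000=0.0096; V=5.040000+-0.048000+0.009600=5.0016
k=5 load: inc=0.009600, refl=0.009600·-0.200000=-0.0019; V=4.992000+0.009600+-0.001920=4.9997
k=6 src: inc=-0.001920, refl=-0.001920·-0.200000=0.0004; V=5.001600+-0.001920+0.000384=5.0001
k=7 load: inc=0.000384, refl=0.000384·-0.200000=-0.0001; V=4.999680+0.000384+-0.000077=5.0000
k=8 src: inc=-0.000077, refl=-0.000077·-0.200000=0.0000; V=5.000064+-0.000077+0.000015=5.0000
k=9 load: inc=0.000015, refl=0.000015·-0.200000=-0.0000; V=4.999987+0.000015+-0.000003=5.0000
k=10 src: inc=-0.000003, refl=-0.000003·-0.200000=0.0000; V=5.000003+-0.000003+0.000001=5.0000

0 0 source 6.0000
1 5 load 4.8000
2 10 source 5.0400
3 15 load 4.9920
4 20 source 5.0016
5 25 load 4.9997
6 30 source 5.0001
7 35 load 5.0000
8 40 source 5.0000
9 45 load 5.0000
10 50 source 5.0000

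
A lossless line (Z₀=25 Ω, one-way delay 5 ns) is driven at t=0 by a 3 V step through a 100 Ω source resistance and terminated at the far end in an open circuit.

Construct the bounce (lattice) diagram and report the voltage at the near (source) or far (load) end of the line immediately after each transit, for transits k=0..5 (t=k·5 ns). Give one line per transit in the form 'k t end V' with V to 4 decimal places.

0 0 source 0.6000
1 5 load 1.2000
2 10 source 1.5600
3 15 load 1.9200
4 20 source 2.1360
5 25 load 2.3520

Γ_L=1.000000, Γ_S=0.600000; launch V₁=3·25/125=0.600000
k=0 src: V=0.6000
k=1 load: inc=0.600000, refl=0.600000·1.000000=0.6000; V=0.000000+0.600000+0.600000=1.2000
k=2 src: inc=0.600000, refl=0.600000·0.600000=0.3600; V=0.600000+0.600000+0.360000=1.5600
k=3 load: inc=0.360000, refl=0.360000·1.000000=0.3600; V=1.200000+0.360000+0.360000=1.9200
k=4 src: inc=0.360000, refl=0.360000·0.600000=0.2160; V=1.560000+0.360000+0.216000=2.1360
k=5 load: inc=0.216000, refl=0.216000·1.000000=0.2160; V=1.920000+0.216000+0.216000=2.3520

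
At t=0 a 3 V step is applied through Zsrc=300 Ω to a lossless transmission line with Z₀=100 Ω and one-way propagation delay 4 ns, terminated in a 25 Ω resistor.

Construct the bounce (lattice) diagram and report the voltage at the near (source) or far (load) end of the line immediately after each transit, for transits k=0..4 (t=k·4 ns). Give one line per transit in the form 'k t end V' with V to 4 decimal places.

0 0 source 0.7500
1 4 load 0.3000
2 8 source 0.0750
3 12 load 0.2100
4 16 source 0.2775

Γ_L=-0.600000, Γ_S=0.500000; launch V₁=3·100/400=0.750000
k=0 src: V=0.7500
k=1 load: inc=0.750000, refl=0.750000·-0.600000=-0.4500; V=0.000000+0.750000+-0.450000=0.3000
k=2 src: inc=-0.450000, refl=-0.450000·0.500000=-0.2250; V=0.750000+-0.450000+-0.225000=0.0750
k=3 load: inc=-0.225000, refl=-0.225000·-0.600000=0.1350; V=0.300000+-0.225000+0.135000=0.2100
k=4 src: inc=0.135000, refl=0.135000·0.500000=0.0675; V=0.075000+0.135000+0.067500=0.2775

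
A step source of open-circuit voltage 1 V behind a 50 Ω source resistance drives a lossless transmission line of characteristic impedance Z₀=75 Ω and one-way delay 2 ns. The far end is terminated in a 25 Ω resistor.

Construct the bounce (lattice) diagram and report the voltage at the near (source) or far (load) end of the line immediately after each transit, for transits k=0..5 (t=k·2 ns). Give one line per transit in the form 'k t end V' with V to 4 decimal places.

0 0 source 0.6000
1 2 load 0.3000
2 4 source 0.3600
3 6 load 0.3300
4 8 source 0.3360
5 10 load 0.3330

Γ_L=-0.500000, Γ_S=-0.200000; launch V₁=1·75/125=0.600000
k=0 src: V=0.6000
k=1 load: inc=0.600000, refl=0.600000·-0.500000=-0.3000; V=0.000000+0.600000+-0.300000=0.3000
k=2 src: inc=-0.300000, refl=-0.300000·-0.200000=0.0600; V=0.600000+-0.300000+0.060000=0.3600
k=3 load: inc=0.060000, refl=0.060000·-0.500000=-0.0300; V=0.300000+0.060000+-0.030000=0.3300
k=4 src: inc=-0.030000, refl=-0.030000·-0.200000=0.0060; V=0.360000+-0.030000+0.006000=0.3360
k=5 load: inc=0.006000, refl=0.006000·-0.500000=-0.0030; V=0.330000+0.006000+-0.003000=0.3330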